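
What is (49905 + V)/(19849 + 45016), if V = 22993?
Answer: 72898/64865 ≈ 1.1238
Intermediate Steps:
(49905 + V)/(19849 + 45016) = (49905 + 22993)/(19849 + 45016) = 72898/64865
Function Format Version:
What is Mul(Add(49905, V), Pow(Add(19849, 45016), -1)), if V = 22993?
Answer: Rational(72898, 64865) ≈ 1.1238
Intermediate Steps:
Mul(Add(49905, V), Pow(Add(19849, 45016), -1)) = Mul(Add(49905, 22993), Pow(Add(19849, 45016), -1)) = Mul(72898, Pow(64865, -1)) = Mul(72898, Rational(1, 64865)) = Rational(72898, 64865)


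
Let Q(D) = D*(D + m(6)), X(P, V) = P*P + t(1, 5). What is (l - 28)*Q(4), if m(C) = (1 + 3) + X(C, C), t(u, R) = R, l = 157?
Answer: 25284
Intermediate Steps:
X(P, V) = 5 + P² (X(P, V) = P*P + 5 = P² + 5 = 5 + P²)
m(C) = 9 + C² (m(C) = (1 + 3) + (5 + C²) = 4 + (5 + C²) = 9 + C²)
Q(D) = D*(45 + D) (Q(D) = D*(D + (9 + 6²)) = D*(D + (9 + 36)) = D*(D + 45) = D*(45 + D))
(l - 28)*Q(4) = (157 - 28)*(4*(45 + 4)) = 129*(4*49) = 129*196 = 25284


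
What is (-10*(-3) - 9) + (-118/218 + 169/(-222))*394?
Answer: -5955164/12099 ≈ -492.20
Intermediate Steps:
(-10*(-3) - 9) + (-118/218 + 169/(-222))*394 = (30 - 9) + (-118*1/218 + 169*(-1/222))*394 = 21 + (-59/109 - 169/222)*394 = 21 - 31519/24198*394 = 21 - 6209243/12099 = -5955164/12099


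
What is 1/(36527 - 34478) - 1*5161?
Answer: -10574888/2049 ≈ -5161.0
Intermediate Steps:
1/(36527 - 34478) - 1*5161 = 1/2049 - 5161 = -10574888/2049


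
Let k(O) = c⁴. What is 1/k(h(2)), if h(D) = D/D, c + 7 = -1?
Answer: 1/4096 ≈ 0.00024414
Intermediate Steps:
c = -8 (c = -7 - 1 = -8)
h(D) = 1
k(O) = 4096 (k(O) = (-8)⁴ = 4096)
1/k(h(2)) = 1/4096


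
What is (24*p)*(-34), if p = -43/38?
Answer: 17544/19 ≈ 923.37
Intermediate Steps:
p = -43/38 (p = -43*1/38 = -43/38 ≈ -1.1316)
(24*p)*(-34) = (24*(-43/38))*(-34) = -516/19*(-34) = 17544/19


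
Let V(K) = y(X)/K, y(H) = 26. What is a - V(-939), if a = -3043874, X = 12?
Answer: -2858197660/939 ≈ -3.0439e+6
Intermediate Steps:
V(K) = 26/K
a - V(-939) = -3043874 - 26/(-939) = -3043874 - 26*(-1)/939 = -3043874 - 1*(-26/939) = -3043874 + 26/939 = -2858197660/939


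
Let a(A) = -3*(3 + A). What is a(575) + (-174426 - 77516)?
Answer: -253676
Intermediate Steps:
a(A) = -9 - 3*A
a(575) + (-174426 - 77516) = (-9 - 3*575) + (-174426 - 77516) = (-9 - 1725) - 251942 = -1734 - 251942 = -253676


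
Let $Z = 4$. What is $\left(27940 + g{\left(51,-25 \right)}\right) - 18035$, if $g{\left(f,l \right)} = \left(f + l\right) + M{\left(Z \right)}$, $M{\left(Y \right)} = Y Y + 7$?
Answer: $9954$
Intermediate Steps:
$M{\left(Y \right)} = 7 + Y^{2}$ ($M{\left(Y \right)} = Y^{2} + 7 = 7 + Y^{2}$)
$g{\left(f,l \right)} = 23 + f + l$ ($g{\left(f,l \right)} = \left(f + l\right) + \left(7 + 4^{2}\right) = \left(f + l\right) + \left(7 + 16\right) = \left(f + l\right) + 23 = 23 + f + l$)
$\left(27940 + g{\left(51,-25 \right)}\right) - 18035 = \left(27940 + \left(23 + 51 - 25\right)\right) - 18035 = \left(27940 + 49\right) - 18035 = 27989 - 18035 = 9954$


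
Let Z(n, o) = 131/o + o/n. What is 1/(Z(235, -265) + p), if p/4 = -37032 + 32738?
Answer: -12455/213947282 ≈ -5.8215e-5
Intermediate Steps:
p = -17176 (p = 4*(-37032 + 32738) = 4*(-4294) = -17176)
1/(Z(235, -265) + p) = 1/((131/(-265) - 265/235) - 17176) = 1/((131*(-1/265) - 265*1/235) - 17176) = 1/((-131/265 - 53/47) - 17176) = 1/(-20202/12455 - 17176) = 1/(-213947282/12455) = -12455/213947282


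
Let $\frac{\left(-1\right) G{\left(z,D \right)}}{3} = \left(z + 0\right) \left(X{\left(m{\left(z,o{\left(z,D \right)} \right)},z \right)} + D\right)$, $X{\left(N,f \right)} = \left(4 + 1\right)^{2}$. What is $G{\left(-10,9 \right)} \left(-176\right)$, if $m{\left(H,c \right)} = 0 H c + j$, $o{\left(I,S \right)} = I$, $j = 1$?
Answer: $-179520$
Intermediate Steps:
$m{\left(H,c \right)} = 1$ ($m{\left(H,c \right)} = 0 H c + 1 = 0 c + 1 = 0 + 1 = 1$)
$X{\left(N,f \right)} = 25$ ($X{\left(N,f \right)} = 5^{2} = 25$)
$G{\left(z,D \right)} = - 3 z \left(25 + D\right)$ ($G{\left(z,D \right)} = - 3 \left(z + 0\right) \left(25 + D\right) = - 3 z \left(25 + D\right)$)
$G{\left(-10,9 \right)} \left(-176\right) = \left(-3\right) \left(-10\right) \left(25 + 9\right) \left(-176\right) = \left(-3\right) \left(-10\right) 34 \left(-176\right) = 1020 \left(-176\right) = -179520$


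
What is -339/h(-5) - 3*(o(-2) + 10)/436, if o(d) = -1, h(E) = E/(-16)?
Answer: -2364999/2180 ≈ -1084.9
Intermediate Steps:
h(E) = -E/16 (h(E) = E*(-1/16) = -E/16)
-339/h(-5) - 3*(o(-2) + 10)/436 = -339/((-1/16*(-5))) - 3*(-1 + 10)/436 = -339/5/16 - 3*9*(1/436) = -339*16/5 - 27*1/436 = -5424/5 - 27/436 = -2364999/2180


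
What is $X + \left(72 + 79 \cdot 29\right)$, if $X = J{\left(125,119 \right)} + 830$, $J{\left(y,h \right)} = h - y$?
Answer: $3187$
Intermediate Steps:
$X = 824$ ($X = \left(119 - 125\right) + 830 = -6 + 830 = 824$)
$X + \left(72 + 79 \cdot 29\right) = 824 + \left(72 + 79 \cdot 29\right) = 824 + \left(72 + 2291\right) = 824 + 2363 = 3187$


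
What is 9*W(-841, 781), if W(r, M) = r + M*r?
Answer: -5918958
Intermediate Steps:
9*W(-841, 781) = 9*(-841*(1 + 781)) = 9*(-841*782) = 9*(-657662) = -5918958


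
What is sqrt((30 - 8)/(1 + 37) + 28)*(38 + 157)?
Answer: 195*sqrt(10317)/19 ≈ 1042.5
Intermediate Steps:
sqrt((30 - 8)/(1 + 37) + 28)*(38 + 157) = sqrt(22/38 + 28)*195 = sqrt(22*(1/38) + 28)*195 = sqrt(11/19 + 28)*195 = sqrt(543/19)*195 = (sqrt(10317)/19)*195 = 195*sqrt(10317)/19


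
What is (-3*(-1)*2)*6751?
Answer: 40506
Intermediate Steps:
(-3*(-1)*2)*6751 = (3*2)*6751 = 6*6751 = 40506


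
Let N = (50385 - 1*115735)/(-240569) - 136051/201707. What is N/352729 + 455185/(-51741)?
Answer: -7790938903309537467424/885597982058528225487 ≈ -8.7974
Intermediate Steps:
N = -19548100569/48524451283 (N = (50385 - 115735)*(-1/240569) - 136051*1/201707 = -65350*(-1/240569) - 136051/201707 = 65350/240569 - 136051/201707 = -19548100569/48524451283 ≈ -0.40285)
N/352729 + 455185/(-51741) = -19548100569/48524451283/352729 + 455185/(-51741) = -19548100569/48524451283*1/352729 + 455185*(-1/51741) = -19548100569/17115981176601307 - 455185/51741 = -7790938903309537467424/885597982058528225487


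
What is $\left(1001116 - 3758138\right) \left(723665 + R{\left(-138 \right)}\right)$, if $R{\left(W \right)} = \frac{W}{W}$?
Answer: $-1995163082652$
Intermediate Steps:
$R{\left(W \right)} = 1$
$\left(1001116 - 3758138\right) \left(723665 + R{\left(-138 \right)}\right) = \left(1001116 - 3758138\right) \left(723665 + 1\right) = \left(-2757022\right) 723666 = -1995163082652$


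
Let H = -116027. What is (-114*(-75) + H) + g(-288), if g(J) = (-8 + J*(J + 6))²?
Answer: 6594631787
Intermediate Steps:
g(J) = (-8 + J*(6 + J))²
(-114*(-75) + H) + g(-288) = (-114*(-75) - 116027) + (-8 + (-288)² + 6*(-288))² = (8550 - 116027) + (-8 + 82944 - 1728)² = -107477 + 81208² = -107477 + 6594739264 = 6594631787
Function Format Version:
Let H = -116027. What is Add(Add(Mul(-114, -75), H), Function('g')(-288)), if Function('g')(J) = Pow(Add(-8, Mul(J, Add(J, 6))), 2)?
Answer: 6594631787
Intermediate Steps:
Function('g')(J) = Pow(Add(-8, Mul(J, Add(6, J))), 2)
Add(Add(Mul(-114, -75), H), Function('g')(-288)) = Add(Add(Mul(-114, -75), -116027), Pow(Add(-8, Pow(-288, 2), Mul(6, -288)), 2)) = Add(Add(8550, -116027), Pow(Add(-8, 82944, -1728), 2)) = Add(-107477, Pow(81208, 2)) = Add(-107477, 6594739264) = 6594631787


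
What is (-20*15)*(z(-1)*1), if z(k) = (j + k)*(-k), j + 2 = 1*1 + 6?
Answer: -1200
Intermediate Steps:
j = 5 (j = -2 + (1*1 + 6) = -2 + (1 + 6) = -2 + 7 = 5)
z(k) = -k*(5 + k) (z(k) = (5 + k)*(-k) = -k*(5 + k))
(-20*15)*(z(-1)*1) = (-20*15)*(-1*(-1)*(5 - 1)*1) = -300*(-1*(-1)*4) = -1200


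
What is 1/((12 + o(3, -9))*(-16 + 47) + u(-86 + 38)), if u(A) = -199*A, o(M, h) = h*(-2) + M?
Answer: 1/10575 ≈ 9.4563e-5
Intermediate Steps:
o(M, h) = M - 2*h (o(M, h) = -2*h + M = M - 2*h)
1/((12 + o(3, -9))*(-16 + 47) + u(-86 + 38)) = 1/((12 + (3 - 2*(-9)))*(-16 + 47) - 199*(-86 + 38)) = 1/((12 + (3 + 18))*31 - 199*(-48)) = 1/((12 + 21)*31 + 9552) = 1/(33*31 + 9552) = 1/(1023 + 9552) = 1/10575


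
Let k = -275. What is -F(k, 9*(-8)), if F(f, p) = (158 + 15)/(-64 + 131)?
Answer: -173/67 ≈ -2.5821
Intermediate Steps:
F(f, p) = 173/67
-F(k, 9*(-8)) = -1*173/67 = -173/67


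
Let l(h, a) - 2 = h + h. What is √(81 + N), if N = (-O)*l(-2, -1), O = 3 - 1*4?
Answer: √79 ≈ 8.8882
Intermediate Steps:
l(h, a) = 2 + 2*h (l(h, a) = 2 + (h + h) = 2 + 2*h)
O = -1 (O = 3 - 4 = -1)
N = -2 (N = (-1*(-1))*(2 + 2*(-2)) = 1*(2 - 4) = 1*(-2) = -2)
√(81 + N) = √(81 - 2) = √79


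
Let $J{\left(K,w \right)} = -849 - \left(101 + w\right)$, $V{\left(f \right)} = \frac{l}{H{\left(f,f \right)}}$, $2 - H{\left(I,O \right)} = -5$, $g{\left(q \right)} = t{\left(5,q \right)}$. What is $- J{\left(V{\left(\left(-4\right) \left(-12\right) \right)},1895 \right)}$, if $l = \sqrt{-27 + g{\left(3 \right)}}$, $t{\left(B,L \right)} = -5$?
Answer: $2845$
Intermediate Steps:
$g{\left(q \right)} = -5$
$H{\left(I,O \right)} = 7$ ($H{\left(I,O \right)} = 2 - -5 = 2 + 5 = 7$)
$l = 4 i \sqrt{2}$ ($l = \sqrt{-27 - 5} = \sqrt{-32} = 4 i \sqrt{2} \approx 5.6569 i$)
$V{\left(f \right)} = \frac{4 i \sqrt{2}}{7}$
$J{\left(K,w \right)} = -950 - w$
$- J{\left(V{\left(\left(-4\right) \left(-12\right) \right)},1895 \right)} = - (-950 - 1895) = \left(-1\right) \left(-2845\right) = 2845$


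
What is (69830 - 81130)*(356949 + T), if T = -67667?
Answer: -3268886600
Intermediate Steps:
(69830 - 81130)*(356949 + T) = (69830 - 81130)*(356949 - 67667) = -11300*289282 = -3268886600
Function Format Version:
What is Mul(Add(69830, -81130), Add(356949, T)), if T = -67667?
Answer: -3268886600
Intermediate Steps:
Mul(Add(69830, -81130), Add(356949, T)) = Mul(Add(69830, -81130), Add(356949, -67667)) = Mul(-11300, 289282) = -3268886600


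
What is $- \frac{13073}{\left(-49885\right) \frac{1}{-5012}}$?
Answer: $- \frac{65521876}{49885} \approx -1313.5$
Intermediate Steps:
$- \frac{13073}{\left(-49885\right) \frac{1}{-5012}} = - \frac{13073}{\left(-49885\right) \left(- \frac{1}{5012}\right)} = - \frac{13073}{\frac{49885}{5012}} = \left(-13073\right) \frac{5012}{49885} = - \frac{65521876}{49885}$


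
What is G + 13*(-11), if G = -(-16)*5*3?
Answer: 97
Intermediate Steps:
G = 240 (G = -4*(-20)*3 = 80*3 = 240)
G + 13*(-11) = 240 + 13*(-11) = 240 - 143 = 97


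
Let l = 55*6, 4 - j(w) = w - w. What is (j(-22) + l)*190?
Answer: 63460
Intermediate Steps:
j(w) = 4 (j(w) = 4 - (w - w) = 4 - 1*0 = 4 + 0 = 4)
l = 330
(j(-22) + l)*190 = (4 + 330)*190 = 334*190 = 63460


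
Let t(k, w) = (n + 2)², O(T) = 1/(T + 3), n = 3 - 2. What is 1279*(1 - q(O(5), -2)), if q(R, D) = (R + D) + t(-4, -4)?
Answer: -62671/8 ≈ -7833.9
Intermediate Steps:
n = 1
O(T) = 1/(3 + T)
t(k, w) = 9 (t(k, w) = (1 + 2)² = 3² = 9)
q(R, D) = 9 + D + R (q(R, D) = (R + D) + 9 = (D + R) + 9 = 9 + D + R)
1279*(1 - q(O(5), -2)) = 1279*(1 - (9 - 2 + 1/(3 + 5))) = 1279*(1 - (9 - 2 + 1/8)) = 1279*(1 - (9 - 2 + ⅛)) = 1279*(1 - 1*57/8) = 1279*(1 - 57/8) = 1279*(-49/8) = -62671/8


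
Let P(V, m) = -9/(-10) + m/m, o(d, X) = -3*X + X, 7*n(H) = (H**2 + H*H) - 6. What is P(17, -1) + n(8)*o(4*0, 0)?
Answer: 19/10 ≈ 1.9000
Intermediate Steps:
n(H) = -6/7 + 2*H**2/7 (n(H) = ((H**2 + H*H) - 6)/7 = ((H**2 + H**2) - 6)/7 = (2*H**2 - 6)/7 = (-6 + 2*H**2)/7 = -6/7 + 2*H**2/7)
o(d, X) = -2*X
P(V, m) = 19/10 (P(V, m) = -9*(-1/10) + 1 = 9/10 + 1 = 19/10)
P(17, -1) + n(8)*o(4*0, 0) = 19/10 + (-6/7 + (2/7)*8**2)*(-2*0) = 19/10 + (-6/7 + (2/7)*64)*0 = 19/10 + (-6/7 + 128/7)*0 = 19/10 + (122/7)*0 = 19/10 + 0 = 19/10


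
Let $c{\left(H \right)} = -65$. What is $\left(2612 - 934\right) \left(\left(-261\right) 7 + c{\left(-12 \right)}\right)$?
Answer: $-3174776$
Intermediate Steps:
$\left(2612 - 934\right) \left(\left(-261\right) 7 + c{\left(-12 \right)}\right) = \left(2612 - 934\right) \left(\left(-261\right) 7 - 65\right) = 1678 \left(-1827 - 65\right) = 1678 \left(-1892\right) = -3174776$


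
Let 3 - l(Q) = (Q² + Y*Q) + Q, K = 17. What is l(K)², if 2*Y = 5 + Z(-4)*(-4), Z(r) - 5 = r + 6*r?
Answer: 5085025/4 ≈ 1.2713e+6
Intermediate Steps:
Z(r) = 5 + 7*r (Z(r) = 5 + (r + 6*r) = 5 + 7*r)
Y = 97/2 (Y = (5 + (5 + 7*(-4))*(-4))/2 = (5 + (5 - 28)*(-4))/2 = (5 - 23*(-4))/2 = (5 + 92)/2 = (½)*97 = 97/2 ≈ 48.500)
l(Q) = 3 - Q² - 99*Q/2 (l(Q) = 3 - ((Q² + 97*Q/2) + Q) = 3 - (Q² + 99*Q/2) = 3 + (-Q² - 99*Q/2) = 3 - Q² - 99*Q/2)
l(K)² = (3 - 1*17² - 99/2*17)² = (3 - 1*289 - 1683/2)² = (3 - 289 - 1683/2)² = (-2255/2)² = 5085025/4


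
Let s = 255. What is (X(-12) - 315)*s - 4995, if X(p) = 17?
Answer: -80985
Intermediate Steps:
(X(-12) - 315)*s - 4995 = (17 - 315)*255 - 4995 = -298*255 - 4995 = -75990 - 4995 = -80985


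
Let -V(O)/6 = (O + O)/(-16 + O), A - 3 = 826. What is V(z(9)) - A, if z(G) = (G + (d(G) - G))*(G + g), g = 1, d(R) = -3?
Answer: -19247/23 ≈ -836.83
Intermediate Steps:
A = 829 (A = 3 + 826 = 829)
z(G) = -3 - 3*G (z(G) = (G + (-3 - G))*(G + 1) = -3*(1 + G) = -3 - 3*G)
V(O) = -12*O/(-16 + O) (V(O) = -6*(O + O)/(-16 + O) = -6*2*O/(-16 + O) = -12*O/(-16 + O))
V(z(9)) - A = -12*(-3 - 3*9)/(-16 + (-3 - 3*9)) - 1*829 = -12*(-3 - 27)/(-16 + (-3 - 27)) - 829 = -12*(-30)/(-16 - 30) - 829 = -12*(-30)/(-46) - 829 = -12*(-30)*(-1/46) - 829 = -180/23 - 829 = -19247/23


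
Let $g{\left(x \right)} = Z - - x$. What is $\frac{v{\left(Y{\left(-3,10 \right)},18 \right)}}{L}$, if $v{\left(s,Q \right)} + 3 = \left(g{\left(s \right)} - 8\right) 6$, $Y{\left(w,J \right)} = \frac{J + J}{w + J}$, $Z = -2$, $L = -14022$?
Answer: $\frac{107}{32718} \approx 0.0032704$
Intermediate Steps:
$Y{\left(w,J \right)} = \frac{2 J}{J + w}$
$g{\left(x \right)} = -2 + x$ ($g{\left(x \right)} = -2 - - x = -2 + x$)
$v{\left(s,Q \right)} = -63 + 6 s$ ($v{\left(s,Q \right)} = -3 + \left(\left(-2 + s\right) - 8\right) 6 = -3 + \left(-10 + s\right) 6 = -3 + \left(-60 + 6 s\right) = -63 + 6 s$)
$\frac{v{\left(Y{\left(-3,10 \right)},18 \right)}}{L} = \frac{-63 + 6 \cdot 2 \cdot 10 \frac{1}{10 - 3}}{-14022} = \left(-63 + 6 \cdot 2 \cdot 10 \cdot \frac{1}{7}\right) \left(- \frac{1}{14022}\right) = \left(-63 + 6 \cdot \frac{20}{7}\right) \left(- \frac{1}{14022}\right) = \left(-63 + \frac{120}{7}\right) \left(- \frac{1}{14022}\right) = \left(- \frac{321}{7}\right) \left(- \frac{1}{14022}\right) = \frac{107}{32718}$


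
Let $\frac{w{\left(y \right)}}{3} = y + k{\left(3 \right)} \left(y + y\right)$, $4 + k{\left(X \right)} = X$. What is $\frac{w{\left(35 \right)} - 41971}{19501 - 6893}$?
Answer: $- \frac{10519}{3152} \approx -3.3372$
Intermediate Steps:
$k{\left(X \right)} = -4 + X$
$w{\left(y \right)} = - 3 y$ ($w{\left(y \right)} = 3 \left(y + \left(-4 + 3\right) \left(y + y\right)\right) = 3 \left(y - 2 y\right) = 3 \left(- y\right) = - 3 y$)
$\frac{w{\left(35 \right)} - 41971}{19501 - 6893} = \frac{\left(-3\right) 35 - 41971}{19501 - 6893} = \frac{-105 - 41971}{12608} = \left(-42076\right) \frac{1}{12608} = - \frac{10519}{3152}$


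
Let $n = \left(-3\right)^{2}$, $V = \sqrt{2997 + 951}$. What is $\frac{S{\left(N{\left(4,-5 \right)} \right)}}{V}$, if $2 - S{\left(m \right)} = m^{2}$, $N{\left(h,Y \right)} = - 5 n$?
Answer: $- \frac{289 \sqrt{987}}{282} \approx -32.196$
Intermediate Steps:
$V = 2 \sqrt{987}$ ($V = \sqrt{3948} = 2 \sqrt{987} \approx 62.833$)
$n = 9$
$N{\left(h,Y \right)} = -45$ ($N{\left(h,Y \right)} = \left(-5\right) 9 = -45$)
$S{\left(m \right)} = 2 - m^{2}$
$\frac{S{\left(N{\left(4,-5 \right)} \right)}}{V} = \frac{2 - \left(-45\right)^{2}}{2 \sqrt{987}} = \left(2 - 2025\right) \frac{\sqrt{987}}{1974} = - 2023 \frac{\sqrt{987}}{1974} = - \frac{289 \sqrt{987}}{282}$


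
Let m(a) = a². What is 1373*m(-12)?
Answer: 197712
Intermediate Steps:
1373*m(-12) = 1373*(-12)² = 1373*144 = 197712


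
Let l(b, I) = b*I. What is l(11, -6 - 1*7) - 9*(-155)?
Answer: 1252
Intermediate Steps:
l(b, I) = I*b
l(11, -6 - 1*7) - 9*(-155) = (-6 - 1*7)*11 - 9*(-155) = (-6 - 7)*11 + 1395 = -13*11 + 1395 = -143 + 1395 = 1252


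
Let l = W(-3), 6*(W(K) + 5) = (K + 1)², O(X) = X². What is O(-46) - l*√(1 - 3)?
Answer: 2116 + 13*I*√2/3 ≈ 2116.0 + 6.1283*I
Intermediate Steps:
W(K) = -5 + (1 + K)²/6 (W(K) = -5 + (K + 1)²/6 = -5 + (1 + K)²/6)
l = -13/3 (l = -5 + (1 - 3)²/6 = -5 + (⅙)*(-2)² = -5 + (⅙)*4 = -5 + ⅔ = -13/3 ≈ -4.3333)
O(-46) - l*√(1 - 3) = (-46)² - (-13)*√(1 - 3)/3 = 2116 - (-13)*√(-2)/3 = 2116 - (-13)*I*√2/3 = 2116 + 13*I*√2/3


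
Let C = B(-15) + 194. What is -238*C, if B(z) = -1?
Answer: -45934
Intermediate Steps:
C = 193 (C = -1 + 194 = 193)
-238*C = -238*193 = -45934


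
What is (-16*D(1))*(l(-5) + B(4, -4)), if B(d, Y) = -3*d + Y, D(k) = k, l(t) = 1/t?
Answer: 1296/5 ≈ 259.20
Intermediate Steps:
l(t) = 1/t
B(d, Y) = Y - 3*d
(-16*D(1))*(l(-5) + B(4, -4)) = (-16*1)*(1/(-5) + (-4 - 3*4)) = -16*(-1/5 + (-4 - 12)) = -16*(-1/5 - 16) = -16*(-81/5) = 1296/5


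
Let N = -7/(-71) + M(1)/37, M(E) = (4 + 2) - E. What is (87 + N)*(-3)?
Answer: -687489/2627 ≈ -261.70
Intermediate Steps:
M(E) = 6 - E
N = 614/2627 (N = -7/(-71) + (6 - 1*1)/37 = -7*(-1/71) + (6 - 1)*(1/37) = 7/71 + 5*(1/37) = 7/71 + 5/37 = 614/2627 ≈ 0.23373)
(87 + N)*(-3) = (87 + 614/2627)*(-3) = (229163/2627)*(-3) = -687489/2627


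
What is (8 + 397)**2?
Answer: 164025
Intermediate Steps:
(8 + 397)**2 = 405**2 = 164025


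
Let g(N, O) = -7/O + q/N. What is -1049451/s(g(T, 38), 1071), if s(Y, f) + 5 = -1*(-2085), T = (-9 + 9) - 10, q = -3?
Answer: -80727/160 ≈ -504.54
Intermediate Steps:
T = -10 (T = 0 - 10 = -10)
g(N, O) = -7/O - 3/N
s(Y, f) = 2080 (s(Y, f) = -5 - 1*(-2085) = -5 + 2085 = 2080)
-1049451/s(g(T, 38), 1071) = -1049451/2080 = -1049451*1/2080 = -80727/160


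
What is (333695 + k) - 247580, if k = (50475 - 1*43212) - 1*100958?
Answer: -7580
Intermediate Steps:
k = -93695 (k = (50475 - 43212) - 100958 = 7263 - 100958 = -93695)
(333695 + k) - 247580 = (333695 - 93695) - 247580 = 240000 - 247580 = -7580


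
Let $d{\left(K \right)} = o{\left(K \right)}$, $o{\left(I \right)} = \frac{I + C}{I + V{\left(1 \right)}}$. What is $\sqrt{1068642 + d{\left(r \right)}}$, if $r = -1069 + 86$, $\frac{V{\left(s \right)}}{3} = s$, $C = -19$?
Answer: $\frac{\sqrt{5236350810}}{70} \approx 1033.8$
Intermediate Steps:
$V{\left(s \right)} = 3 s$
$r = -983$
$o{\left(I \right)} = \frac{-19 + I}{3 + I}$ ($o{\left(I \right)} = \frac{I - 19}{I + 3 \cdot 1} = \frac{-19 + I}{I + 3} = \frac{-19 + I}{3 + I}$)
$d{\left(K \right)} = \frac{-19 + K}{3 + K}$
$\sqrt{1068642 + d{\left(r \right)}} = \sqrt{1068642 + \frac{-19 - 983}{3 - 983}} = \sqrt{1068642 + \frac{1}{-980} \left(-1002\right)} = \sqrt{1068642 - - \frac{501}{490}} = \sqrt{1068642 + \frac{501}{490}} = \sqrt{\frac{523635081}{490}} = \frac{\sqrt{5236350810}}{70}$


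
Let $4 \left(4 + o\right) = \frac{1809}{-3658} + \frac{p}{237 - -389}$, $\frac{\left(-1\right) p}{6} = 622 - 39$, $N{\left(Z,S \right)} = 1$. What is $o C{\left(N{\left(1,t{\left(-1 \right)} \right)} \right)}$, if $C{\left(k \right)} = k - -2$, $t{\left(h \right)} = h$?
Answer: $- \frac{75849969}{4579816} \approx -16.562$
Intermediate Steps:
$p = -3498$ ($p = - 6 \left(622 - 39\right) = \left(-6\right) 583 = -3498$)
$o = - \frac{25283323}{4579816}$ ($o = -4 + \frac{\frac{1809}{-3658} - \frac{3498}{237 - -389}}{4} = -4 + \frac{1809 \left(- \frac{1}{3658}\right) - \frac{3498}{237 + 389}}{4} = -4 + \frac{- \frac{1809}{3658} - \frac{3498}{626}}{4} = -4 + \frac{- \frac{1809}{3658} - \frac{1749}{313}}{4} = -4 + \frac{1}{4} \left(- \frac{6964059}{1144954}\right) = -4 - \frac{6964059}{4579816} = - \frac{25283323}{4579816} \approx -5.5206$)
$C{\left(k \right)} = 2 + k$ ($C{\left(k \right)} = k + 2 = 2 + k$)
$o C{\left(N{\left(1,t{\left(-1 \right)} \right)} \right)} = - \frac{25283323 \left(2 + 1\right)}{4579816} = \left(- \frac{25283323}{4579816}\right) 3 = - \frac{75849969}{4579816}$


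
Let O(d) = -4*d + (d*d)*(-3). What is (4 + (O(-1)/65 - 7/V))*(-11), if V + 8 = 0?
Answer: -27973/520 ≈ -53.794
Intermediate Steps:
O(d) = -4*d - 3*d² (O(d) = -4*d + d²*(-3) = -4*d - 3*d²)
V = -8 (V = -8 + 0 = -8)
(4 + (O(-1)/65 - 7/V))*(-11) = (4 + (-1*(-1)*(4 + 3*(-1))/65 - 7/(-8)))*(-11) = (4 + (-1*(-1)*(4 - 3)*(1/65) - 7*(-⅛)))*(-11) = (4 + (-1*(-1)*1*(1/65) + 7/8))*(-11) = (4 + (1*(1/65) + 7/8))*(-11) = (4 + (1/65 + 7/8))*(-11) = (4 + 463/520)*(-11) = (2543/520)*(-11) = -27973/520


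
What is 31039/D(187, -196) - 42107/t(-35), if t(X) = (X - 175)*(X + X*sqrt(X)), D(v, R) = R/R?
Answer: 8212877293/264600 + 42107*I*sqrt(35)/264600 ≈ 31039.0 + 0.94145*I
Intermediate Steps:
D(v, R) = 1
t(X) = (-175 + X)*(X + X**(3/2))
31039/D(187, -196) - 42107/t(-35) = 31039/1 - 42107/((-35)**2 + (-35)**(5/2) - 175*(-35) - (-6125)*I*sqrt(35)) = 31039*1 - 42107/(1225 + 1225*I*sqrt(35) + 6125 - (-6125)*I*sqrt(35)) = 31039 - 42107/(1225 + 1225*I*sqrt(35) + 6125 + 6125*I*sqrt(35)) = 31039 - 42107/(7350 + 7350*I*sqrt(35))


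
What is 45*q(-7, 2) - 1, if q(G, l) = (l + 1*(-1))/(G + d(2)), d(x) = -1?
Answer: -53/8 ≈ -6.6250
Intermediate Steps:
q(G, l) = (-1 + l)/(-1 + G) (q(G, l) = (l + 1*(-1))/(G - 1) = (l - 1)/(-1 + G) = (-1 + l)/(-1 + G))
45*q(-7, 2) - 1 = 45*((-1 + 2)/(-1 - 7)) - 1 = 45*(1/(-8)) - 1 = 45*(-1/8*1) - 1 = 45*(-1/8) - 1 = -45/8 - 1 = -53/8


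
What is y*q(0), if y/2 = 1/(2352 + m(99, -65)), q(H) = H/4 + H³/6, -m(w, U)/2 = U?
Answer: 0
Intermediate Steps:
m(w, U) = -2*U
q(H) = H/4 + H³/6 (q(H) = H*(¼) + H³*(⅙) = H/4 + H³/6)
y = 1/1241 (y = 2/(2352 - 2*(-65)) = 2/(2352 + 130) = 2/2482 = 2*(1/2482) = 1/1241 ≈ 0.00080580)
y*q(0) = ((¼)*0 + (⅙)*0³)/1241 = (0 + (⅙)*0)/1241 = (0 + 0)/1241 = (1/1241)*0 = 0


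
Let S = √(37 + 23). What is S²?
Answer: 60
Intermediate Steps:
S = 2*√15 (S = √60 = 2*√15 ≈ 7.7460)
S² = (2*√15)² = 60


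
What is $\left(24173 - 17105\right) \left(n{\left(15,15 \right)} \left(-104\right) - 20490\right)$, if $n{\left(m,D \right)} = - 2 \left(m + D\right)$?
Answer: $-100719000$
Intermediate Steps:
$n{\left(m,D \right)} = - 2 D - 2 m$ ($n{\left(m,D \right)} = - 2 \left(D + m\right) = - 2 D - 2 m$)
$\left(24173 - 17105\right) \left(n{\left(15,15 \right)} \left(-104\right) - 20490\right) = \left(24173 - 17105\right) \left(\left(\left(-2\right) 15 - 30\right) \left(-104\right) - 20490\right) = 7068 \left(\left(-30 - 30\right) \left(-104\right) - 20490\right) = 7068 \left(\left(-60\right) \left(-104\right) - 20490\right) = 7068 \left(6240 - 20490\right) = 7068 \left(-14250\right) = -100719000$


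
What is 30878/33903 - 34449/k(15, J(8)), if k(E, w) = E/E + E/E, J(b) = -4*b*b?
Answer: -1167862691/67806 ≈ -17224.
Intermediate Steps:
J(b) = -4*b²
k(E, w) = 2 (k(E, w) = 1 + 1 = 2)
30878/33903 - 34449/k(15, J(8)) = 30878/33903 - 34449/2 = -1167862691/67806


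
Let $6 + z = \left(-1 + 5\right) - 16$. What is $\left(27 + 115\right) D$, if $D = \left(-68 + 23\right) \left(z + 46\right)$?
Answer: $-178920$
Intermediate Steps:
$z = -18$ ($z = -6 + \left(\left(-1 + 5\right) - 16\right) = -6 + \left(4 - 16\right) = -6 - 12 = -18$)
$D = -1260$ ($D = \left(-68 + 23\right) \left(-18 + 46\right) = \left(-45\right) 28 = -1260$)
$\left(27 + 115\right) D = \left(27 + 115\right) \left(-1260\right) = 142 \left(-1260\right) = -178920$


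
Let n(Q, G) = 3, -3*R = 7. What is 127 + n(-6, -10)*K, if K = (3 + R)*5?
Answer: 137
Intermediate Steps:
R = -7/3 (R = -⅓*7 = -7/3 ≈ -2.3333)
K = 10/3 (K = (3 - 7/3)*5 = (⅔)*5 = 10/3 ≈ 3.3333)
127 + n(-6, -10)*K = 127 + 3*(10/3) = 127 + 10 = 137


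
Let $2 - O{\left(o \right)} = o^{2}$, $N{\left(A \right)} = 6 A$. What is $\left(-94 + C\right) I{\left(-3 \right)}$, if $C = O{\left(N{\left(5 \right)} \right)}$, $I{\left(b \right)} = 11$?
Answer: $-10912$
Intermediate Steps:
$O{\left(o \right)} = 2 - o^{2}$
$C = -898$ ($C = 2 - \left(6 \cdot 5\right)^{2} = 2 - 30^{2} = 2 - 900 = -898$)
$\left(-94 + C\right) I{\left(-3 \right)} = \left(-94 - 898\right) 11 = \left(-992\right) 11 = -10912$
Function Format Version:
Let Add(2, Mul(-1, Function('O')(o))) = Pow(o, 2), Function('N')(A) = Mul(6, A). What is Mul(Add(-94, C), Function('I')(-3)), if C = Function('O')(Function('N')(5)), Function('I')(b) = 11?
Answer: -10912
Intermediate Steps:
Function('O')(o) = Add(2, Mul(-1, Pow(o, 2)))
C = -898 (C = Add(2, Mul(-1, Pow(Mul(6, 5), 2))) = Add(2, Mul(-1, Pow(30, 2))) = Add(2, Mul(-1, 900)) = Add(2, -900) = -898)
Mul(Add(-94, C), Function('I')(-3)) = Mul(Add(-94, -898), 11) = Mul(-992, 11) = -10912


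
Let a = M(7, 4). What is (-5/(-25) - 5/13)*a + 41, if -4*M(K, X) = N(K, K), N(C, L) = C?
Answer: 2686/65 ≈ 41.323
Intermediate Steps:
M(K, X) = -K/4
a = -7/4 (a = -1/4*7 = -7/4 ≈ -1.7500)
(-5/(-25) - 5/13)*a + 41 = (-5/(-25) - 5/13)*(-7/4) + 41 = (-5*(-1/25) - 5*1/13)*(-7/4) + 41 = (1/5 - 5/13)*(-7/4) + 41 = -12/65*(-7/4) + 41 = 21/65 + 41 = 2686/65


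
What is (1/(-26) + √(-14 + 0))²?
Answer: (-1 + 26*I*√14)²/676 ≈ -13.999 - 0.28782*I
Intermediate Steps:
(1/(-26) + √(-14 + 0))² = (-1/26 + √(-14))² = (-1/26 + I*√14)²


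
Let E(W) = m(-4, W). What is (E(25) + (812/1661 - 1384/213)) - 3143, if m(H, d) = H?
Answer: -1115512439/353793 ≈ -3153.0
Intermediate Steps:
E(W) = -4
(E(25) + (812/1661 - 1384/213)) - 3143 = (-4 + (812/1661 - 1384/213)) - 3143 = (-4 - 2125868/353793) - 3143 = -3541040/353793 - 3143 = -1115512439/353793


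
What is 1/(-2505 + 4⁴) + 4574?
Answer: 10286925/2249 ≈ 4574.0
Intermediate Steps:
1/(-2505 + 4⁴) + 4574 = 1/(-2505 + 256) + 4574 = 1/(-2249) + 4574 = -1/2249 + 4574 = 10286925/2249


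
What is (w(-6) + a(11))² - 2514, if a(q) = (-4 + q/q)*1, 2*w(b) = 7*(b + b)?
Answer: -489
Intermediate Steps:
w(b) = 7*b (w(b) = (7*(b + b))/2 = (7*(2*b))/2 = (14*b)/2 = 7*b)
a(q) = -3 (a(q) = (-4 + 1)*1 = -3*1 = -3)
(w(-6) + a(11))² - 2514 = (7*(-6) - 3)² - 2514 = (-42 - 3)² - 2514 = (-45)² - 2514 = 2025 - 2514 = -489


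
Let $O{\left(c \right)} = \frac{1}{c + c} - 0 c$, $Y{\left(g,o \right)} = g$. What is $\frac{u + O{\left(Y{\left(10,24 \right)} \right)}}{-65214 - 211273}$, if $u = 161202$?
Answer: $- \frac{3224041}{5529740} \approx -0.58304$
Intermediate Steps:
$O{\left(c \right)} = \frac{1}{2 c}$ ($O{\left(c \right)} = \frac{1}{2 c} - 0 = \frac{1}{2 c} + 0 = \frac{1}{2 c}$)
$\frac{u + O{\left(Y{\left(10,24 \right)} \right)}}{-65214 - 211273} = \frac{161202 + \frac{1}{2 \cdot 10}}{-65214 - 211273} = \frac{161202 + \frac{1}{2} \cdot \frac{1}{10}}{-276487} = \left(161202 + \frac{1}{20}\right) \left(- \frac{1}{276487}\right) = \frac{3224041}{20} \left(- \frac{1}{276487}\right) = - \frac{3224041}{5529740}$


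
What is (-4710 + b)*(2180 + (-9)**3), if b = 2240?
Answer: -3583970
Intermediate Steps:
(-4710 + b)*(2180 + (-9)**3) = (-4710 + 2240)*(2180 + (-9)**3) = -2470*(2180 - 729) = -2470*1451 = -3583970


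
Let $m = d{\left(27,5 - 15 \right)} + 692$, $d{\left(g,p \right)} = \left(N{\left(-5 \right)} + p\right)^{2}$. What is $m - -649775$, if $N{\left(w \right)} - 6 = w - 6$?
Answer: $650692$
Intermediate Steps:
$N{\left(w \right)} = w$ ($N{\left(w \right)} = 6 + \left(w - 6\right) = 6 + \left(-6 + w\right) = w$)
$d{\left(g,p \right)} = \left(-5 + p\right)^{2}$
$m = 917$ ($m = \left(-5 + \left(5 - 15\right)\right)^{2} + 692 = \left(-5 - 10\right)^{2} + 692 = \left(-15\right)^{2} + 692 = 225 + 692 = 917$)
$m - -649775 = 917 - -649775 = 917 + 649775 = 650692$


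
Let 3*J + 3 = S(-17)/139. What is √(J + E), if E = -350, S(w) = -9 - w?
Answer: I*√61031703/417 ≈ 18.734*I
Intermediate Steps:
J = -409/417 (J = -1 + ((-9 - 1*(-17))/139)/3 = -1 + ((-9 + 17)*(1/139))/3 = -1 + (8*(1/139))/3 = -1 + (⅓)*(8/139) = -1 + 8/417 = -409/417 ≈ -0.98081)
√(J + E) = √(-409/417 - 350) = √(-146359/417) = I*√61031703/417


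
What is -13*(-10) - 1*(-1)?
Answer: 131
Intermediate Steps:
-13*(-10) - 1*(-1) = 130 + 1 = 131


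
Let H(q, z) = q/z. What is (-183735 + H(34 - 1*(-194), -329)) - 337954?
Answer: -171635909/329 ≈ -5.2169e+5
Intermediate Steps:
(-183735 + H(34 - 1*(-194), -329)) - 337954 = (-183735 + (34 - 1*(-194))/(-329)) - 337954 = (-183735 + (34 + 194)*(-1/329)) - 337954 = (-183735 + 228*(-1/329)) - 337954 = (-183735 - 228/329) - 337954 = -60449043/329 - 337954 = -171635909/329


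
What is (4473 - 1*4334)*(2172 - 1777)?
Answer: 54905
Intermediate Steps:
(4473 - 1*4334)*(2172 - 1777) = (4473 - 4334)*395 = 139*395 = 54905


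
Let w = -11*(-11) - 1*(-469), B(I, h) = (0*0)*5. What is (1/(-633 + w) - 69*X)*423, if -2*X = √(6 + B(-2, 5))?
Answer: -423/43 + 29187*√6/2 ≈ 35737.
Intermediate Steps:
B(I, h) = 0 (B(I, h) = 0*5 = 0)
w = 590 (w = 121 + 469 = 590)
X = -√6/2 (X = -√(6 + 0)/2 = -√6/2 ≈ -1.2247)
(1/(-633 + w) - 69*X)*423 = (1/(-633 + 590) - (-69)*√6/2)*423 = (1/(-43) + 69*√6/2)*423 = (-1/43 + 69*√6/2)*423 = -423/43 + 29187*√6/2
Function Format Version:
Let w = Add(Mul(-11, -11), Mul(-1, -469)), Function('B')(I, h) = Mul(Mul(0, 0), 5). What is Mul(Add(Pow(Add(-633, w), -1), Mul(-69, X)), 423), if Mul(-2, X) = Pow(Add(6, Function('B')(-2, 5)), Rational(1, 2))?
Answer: Add(Rational(-423, 43), Mul(Rational(29187, 2), Pow(6, Rational(1, 2)))) ≈ 35737.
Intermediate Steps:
Function('B')(I, h) = 0 (Function('B')(I, h) = Mul(0, 5) = 0)
w = 590 (w = Add(121, 469) = 590)
X = Mul(Rational(-1, 2), Pow(6, Rational(1, 2))) (X = Mul(Rational(-1, 2), Pow(Add(6, 0), Rational(1, 2))) = Mul(Rational(-1, 2), Pow(6, Rational(1, 2))) ≈ -1.2247)
Mul(Add(Pow(Add(-633, w), -1), Mul(-69, X)), 423) = Mul(Add(Pow(Add(-633, 590), -1), Mul(-69, Mul(Rational(-1, 2), Pow(6, Rational(1, 2))))), 423) = Mul(Add(Pow(-43, -1), Mul(Rational(69, 2), Pow(6, Rational(1, 2)))), 423) = Mul(Add(Rational(-1, 43), Mul(Rational(69, 2), Pow(6, Rational(1, 2)))), 423) = Add(Rational(-423, 43), Mul(Rational(29187, 2), Pow(6, Rational(1, 2))))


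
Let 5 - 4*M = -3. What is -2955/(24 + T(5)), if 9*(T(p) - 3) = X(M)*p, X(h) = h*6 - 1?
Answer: -26595/298 ≈ -89.245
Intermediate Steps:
M = 2 (M = 5/4 - 1/4*(-3) = 5/4 + 3/4 = 2)
X(h) = -1 + 6*h (X(h) = 6*h - 1 = -1 + 6*h)
T(p) = 3 + 11*p/9 (T(p) = 3 + ((-1 + 6*2)*p)/9 = 3 + ((-1 + 12)*p)/9 = 3 + (11*p)/9 = 3 + 11*p/9)
-2955/(24 + T(5)) = -2955/(24 + (3 + (11/9)*5)) = -2955/(24 + (3 + 55/9)) = -2955/(24 + 82/9) = -2955/(298/9) = (9/298)*(-2955) = -26595/298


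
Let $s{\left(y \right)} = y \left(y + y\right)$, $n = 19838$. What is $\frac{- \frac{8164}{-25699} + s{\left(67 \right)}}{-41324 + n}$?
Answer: $- \frac{38455631}{92028119} \approx -0.41787$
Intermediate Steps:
$s{\left(y \right)} = 2 y^{2}$ ($s{\left(y \right)} = y 2 y = 2 y^{2}$)
$\frac{- \frac{8164}{-25699} + s{\left(67 \right)}}{-41324 + n} = \frac{- \frac{8164}{-25699} + 2 \cdot 67^{2}}{-41324 + 19838} = \frac{\left(-8164\right) \left(- \frac{1}{25699}\right) + 2 \cdot 4489}{-21486} = \left(\frac{8164}{25699} + 8978\right) \left(- \frac{1}{21486}\right) = \frac{230733786}{25699} \left(- \frac{1}{21486}\right) = - \frac{38455631}{92028119}$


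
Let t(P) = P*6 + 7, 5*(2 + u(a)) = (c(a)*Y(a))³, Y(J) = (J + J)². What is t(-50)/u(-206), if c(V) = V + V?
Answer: 1465/342038461501733491965962 ≈ 4.2831e-21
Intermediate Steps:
c(V) = 2*V
Y(J) = 4*J² (Y(J) = (2*J)² = 4*J²)
u(a) = -2 + 512*a⁹/5 (u(a) = -2 + ((2*a)*(4*a²))³/5 = -2 + (8*a³)³/5 = -2 + (512*a⁹)/5 = -2 + 512*a⁹/5)
t(P) = 7 + 6*P (t(P) = 6*P + 7 = 7 + 6*P)
t(-50)/u(-206) = (7 + 6*(-50))/(-2 + (512/5)*(-206)⁹) = (7 - 300)/(-2 + (512/5)*(-668043870120573226496)) = -293/(-2 - 342038461501733491965952/5) = -293/(-342038461501733491965962/5) = -293*(-5/342038461501733491965962) = 1465/342038461501733491965962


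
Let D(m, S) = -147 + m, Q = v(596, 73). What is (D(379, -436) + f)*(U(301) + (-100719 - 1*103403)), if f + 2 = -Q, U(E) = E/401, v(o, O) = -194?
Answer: -34705511304/401 ≈ -8.6547e+7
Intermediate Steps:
U(E) = E/401 (U(E) = E*(1/401) = E/401)
Q = -194
f = 192 (f = -2 - 1*(-194) = -2 + 194 = 192)
(D(379, -436) + f)*(U(301) + (-100719 - 1*103403)) = ((-147 + 379) + 192)*((1/401)*301 + (-100719 - 1*103403)) = (232 + 192)*(301/401 + (-100719 - 103403)) = 424*(301/401 - 204122) = 424*(-81852621/401) = -34705511304/401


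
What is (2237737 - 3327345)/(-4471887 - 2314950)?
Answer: 1089608/6786837 ≈ 0.16055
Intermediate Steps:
(2237737 - 3327345)/(-4471887 - 2314950) = -1089608/(-6786837) = -1089608*(-1/6786837) = 1089608/6786837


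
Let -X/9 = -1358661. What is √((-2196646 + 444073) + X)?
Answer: 4*√654711 ≈ 3236.6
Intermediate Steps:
X = 12227949 (X = -9*(-1358661) = 12227949)
√((-2196646 + 444073) + X) = √((-2196646 + 444073) + 12227949) = √(-1752573 + 12227949) = √10475376 = 4*√654711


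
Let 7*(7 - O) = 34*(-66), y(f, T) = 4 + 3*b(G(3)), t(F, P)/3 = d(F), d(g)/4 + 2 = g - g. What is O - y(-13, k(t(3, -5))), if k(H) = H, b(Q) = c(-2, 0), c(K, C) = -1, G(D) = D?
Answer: 2286/7 ≈ 326.57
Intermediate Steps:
d(g) = -8 (d(g) = -8 + 4*(g - g) = -8 + 4*0 = -8 + 0 = -8)
t(F, P) = -24 (t(F, P) = 3*(-8) = -24)
b(Q) = -1
y(f, T) = 1 (y(f, T) = 4 + 3*(-1) = 4 - 3 = 1)
O = 2293/7 (O = 7 - 34*(-66)/7 = 7 - ⅐*(-2244) = 7 + 2244/7 = 2293/7 ≈ 327.57)
O - y(-13, k(t(3, -5))) = 2293/7 - 1*1 = 2293/7 - 1 = 2286/7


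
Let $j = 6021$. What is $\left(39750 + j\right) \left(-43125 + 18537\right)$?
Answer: $-1125417348$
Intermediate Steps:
$\left(39750 + j\right) \left(-43125 + 18537\right) = \left(39750 + 6021\right) \left(-43125 + 18537\right) = 45771 \left(-24588\right) = -1125417348$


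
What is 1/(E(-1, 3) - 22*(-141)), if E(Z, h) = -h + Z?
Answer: 1/3098 ≈ 0.00032279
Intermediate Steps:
E(Z, h) = Z - h
1/(E(-1, 3) - 22*(-141)) = 1/((-1 - 1*3) - 22*(-141)) = 1/((-1 - 3) + 3102) = 1/(-4 + 3102) = 1/3098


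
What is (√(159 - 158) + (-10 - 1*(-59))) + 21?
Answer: 71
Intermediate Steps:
(√(159 - 158) + (-10 - 1*(-59))) + 21 = (√1 + (-10 + 59)) + 21 = (1 + 49) + 21 = 50 + 21 = 71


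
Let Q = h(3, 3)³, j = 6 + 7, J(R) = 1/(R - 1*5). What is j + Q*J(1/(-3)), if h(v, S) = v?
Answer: 127/16 ≈ 7.9375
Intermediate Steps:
J(R) = 1/(-5 + R) (J(R) = 1/(R - 5) = 1/(-5 + R))
j = 13
Q = 27 (Q = 3³ = 27)
j + Q*J(1/(-3)) = 13 + 27/(-5 + 1/(-3)) = 13 + 27/(-5 - ⅓) = 13 + 27/(-16/3) = 13 + 27*(-3/16) = 13 - 81/16 = 127/16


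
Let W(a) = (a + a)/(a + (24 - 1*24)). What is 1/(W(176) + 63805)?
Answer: 1/63807 ≈ 1.5672e-5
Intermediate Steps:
W(a) = 2 (W(a) = (2*a)/(a + (24 - 24)) = (2*a)/(a + 0) = (2*a)/a = 2)
1/(W(176) + 63805) = 1/(2 + 63805) = 1/63807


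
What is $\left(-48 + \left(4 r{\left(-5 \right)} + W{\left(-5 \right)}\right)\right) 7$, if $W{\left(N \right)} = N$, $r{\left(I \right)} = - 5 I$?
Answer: $329$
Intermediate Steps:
$\left(-48 + \left(4 r{\left(-5 \right)} + W{\left(-5 \right)}\right)\right) 7 = \left(-48 - \left(5 - 4 \left(\left(-5\right) \left(-5\right)\right)\right)\right) 7 = \left(-48 + \left(4 \cdot 25 - 5\right)\right) 7 = \left(-48 + \left(100 - 5\right)\right) 7 = \left(-48 + 95\right) 7 = 47 \cdot 7 = 329$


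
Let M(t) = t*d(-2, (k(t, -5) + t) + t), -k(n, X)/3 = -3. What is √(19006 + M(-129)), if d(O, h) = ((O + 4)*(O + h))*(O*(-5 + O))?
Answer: √925618 ≈ 962.09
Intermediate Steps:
k(n, X) = 9 (k(n, X) = -3*(-3) = 9)
d(O, h) = O*(-5 + O)*(4 + O)*(O + h) (d(O, h) = ((4 + O)*(O + h))*(O*(-5 + O)) = O*(-5 + O)*(4 + O)*(O + h))
M(t) = t*(196 + 56*t) (M(t) = t*(-2*((-2)³ - 1*(-2)² - 20*(-2) - 20*((9 + t) + t) + ((9 + t) + t)*(-2)² - 1*(-2)*((9 + t) + t))) = t*(-2*(-8 - 1*4 + 40 - 20*(9 + 2*t) + (9 + 2*t)*4 - 1*(-2)*(9 + 2*t))) = t*(-2*(-8 - 4 + 40 + (-180 - 40*t) + (36 + 8*t) + (18 + 4*t))) = t*(-2*(-98 - 28*t)) = t*(196 + 56*t))
√(19006 + M(-129)) = √(19006 + 28*(-129)*(7 + 2*(-129))) = √(19006 + 28*(-129)*(7 - 258)) = √(19006 + 28*(-129)*(-251)) = √(19006 + 906612) = √925618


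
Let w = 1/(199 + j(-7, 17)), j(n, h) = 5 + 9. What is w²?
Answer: 1/45369 ≈ 2.2041e-5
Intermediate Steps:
j(n, h) = 14
w = 1/213 (w = 1/(199 + 14) = 1/213 ≈ 0.0046948)
w² = (1/213)² = 1/45369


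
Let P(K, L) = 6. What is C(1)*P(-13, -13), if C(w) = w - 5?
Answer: -24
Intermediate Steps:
C(w) = -5 + w
C(1)*P(-13, -13) = (-5 + 1)*6 = -4*6 = -24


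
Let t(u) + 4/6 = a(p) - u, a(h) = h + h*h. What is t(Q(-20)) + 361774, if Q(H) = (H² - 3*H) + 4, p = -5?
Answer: 1083988/3 ≈ 3.6133e+5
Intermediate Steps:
a(h) = h + h²
Q(H) = 4 + H² - 3*H
t(u) = 58/3 - u (t(u) = -⅔ + (-5*(1 - 5) - u) = -⅔ + (-5*(-4) - u) = -⅔ + (20 - u) = 58/3 - u)
t(Q(-20)) + 361774 = (58/3 - (4 + (-20)² - 3*(-20))) + 361774 = (58/3 - (4 + 400 + 60)) + 361774 = (58/3 - 1*464) + 361774 = (58/3 - 464) + 361774 = -1334/3 + 361774 = 1083988/3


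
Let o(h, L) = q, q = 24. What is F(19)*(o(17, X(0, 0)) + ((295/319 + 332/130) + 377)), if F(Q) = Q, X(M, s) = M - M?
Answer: 159350416/20735 ≈ 7685.1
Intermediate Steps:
X(M, s) = 0
o(h, L) = 24
F(19)*(o(17, X(0, 0)) + ((295/319 + 332/130) + 377)) = 19*(24 + ((295/319 + 332/130) + 377)) = 19*(24 + ((295*(1/319) + 332*(1/130)) + 377)) = 19*(24 + ((295/319 + 166/65) + 377)) = 19*(24 + (72129/20735 + 377)) = 19*(24 + 7889224/20735) = 19*(8386864/20735) = 159350416/20735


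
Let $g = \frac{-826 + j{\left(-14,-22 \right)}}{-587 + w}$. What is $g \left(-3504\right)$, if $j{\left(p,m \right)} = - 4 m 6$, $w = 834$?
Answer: $\frac{1044192}{247} \approx 4227.5$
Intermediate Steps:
$j{\left(p,m \right)} = - 24 m$
$g = - \frac{298}{247}$ ($g = \frac{-826 - -528}{-587 + 834} = \frac{-826 + 528}{247} = \left(-298\right) \frac{1}{247} = - \frac{298}{247} \approx -1.2065$)
$g \left(-3504\right) = \left(- \frac{298}{247}\right) \left(-3504\right) = \frac{1044192}{247}$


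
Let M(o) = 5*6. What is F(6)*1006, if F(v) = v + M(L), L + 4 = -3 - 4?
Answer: 36216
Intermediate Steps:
L = -11 (L = -4 + (-3 - 4) = -4 - 7 = -11)
M(o) = 30
F(v) = 30 + v (F(v) = v + 30 = 30 + v)
F(6)*1006 = (30 + 6)*1006 = 36*1006 = 36216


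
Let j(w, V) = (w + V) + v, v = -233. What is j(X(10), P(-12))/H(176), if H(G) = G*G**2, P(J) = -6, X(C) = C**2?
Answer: -139/5451776 ≈ -2.5496e-5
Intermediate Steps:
H(G) = G**3
j(w, V) = -233 + V + w (j(w, V) = (w + V) - 233 = (V + w) - 233 = -233 + V + w)
j(X(10), P(-12))/H(176) = (-233 - 6 + 10**2)/(176**3) = (-233 - 6 + 100)/5451776 = -139*1/5451776 = -139/5451776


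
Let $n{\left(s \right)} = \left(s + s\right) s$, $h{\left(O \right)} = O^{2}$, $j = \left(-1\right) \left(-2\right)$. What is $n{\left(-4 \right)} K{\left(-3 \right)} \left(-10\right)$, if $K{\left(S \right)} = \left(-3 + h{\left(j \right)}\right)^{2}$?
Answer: $-320$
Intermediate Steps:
$j = 2$
$K{\left(S \right)} = 1$ ($K{\left(S \right)} = \left(-3 + 2^{2}\right)^{2} = \left(-3 + 4\right)^{2} = 1^{2} = 1$)
$n{\left(s \right)} = 2 s^{2}$ ($n{\left(s \right)} = 2 s s = 2 s^{2}$)
$n{\left(-4 \right)} K{\left(-3 \right)} \left(-10\right) = 2 \left(-4\right)^{2} \cdot 1 \left(-10\right) = 2 \cdot 16 \cdot 1 \left(-10\right) = 32 \cdot 1 \left(-10\right) = 32 \left(-10\right) = -320$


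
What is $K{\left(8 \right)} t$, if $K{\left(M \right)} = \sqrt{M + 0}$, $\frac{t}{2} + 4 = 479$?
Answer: $1900 \sqrt{2} \approx 2687.0$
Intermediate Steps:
$t = 950$ ($t = -8 + 2 \cdot 479 = -8 + 958 = 950$)
$K{\left(M \right)} = \sqrt{M}$
$K{\left(8 \right)} t = \sqrt{8} \cdot 950 = 2 \sqrt{2} \cdot 950 = 1900 \sqrt{2}$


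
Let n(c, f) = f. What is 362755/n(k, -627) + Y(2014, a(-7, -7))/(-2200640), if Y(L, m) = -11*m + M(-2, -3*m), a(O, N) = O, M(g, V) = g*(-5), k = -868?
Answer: -798293217749/1379801280 ≈ -578.56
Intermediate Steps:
M(g, V) = -5*g
Y(L, m) = 10 - 11*m (Y(L, m) = -11*m - 5*(-2) = -11*m + 10 = 10 - 11*m)
362755/n(k, -627) + Y(2014, a(-7, -7))/(-2200640) = 362755/(-627) + (10 - 11*(-7))/(-2200640) = 362755*(-1/627) + (10 + 77)*(-1/2200640) = -362755/627 + 87*(-1/2200640) = -362755/627 - 87/2200640 = -798293217749/1379801280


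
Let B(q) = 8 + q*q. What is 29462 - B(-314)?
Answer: -69142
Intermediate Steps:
B(q) = 8 + q²
29462 - B(-314) = 29462 - (8 + (-314)²) = 29462 - (8 + 98596) = 29462 - 1*98604 = 29462 - 98604 = -69142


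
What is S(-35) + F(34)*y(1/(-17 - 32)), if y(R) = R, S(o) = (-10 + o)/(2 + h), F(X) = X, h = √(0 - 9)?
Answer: -4852/637 + 135*I/13 ≈ -7.617 + 10.385*I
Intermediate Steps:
h = 3*I (h = √(-9) = 3*I ≈ 3.0*I)
S(o) = (-10 + o)*(2 - 3*I)/13 (S(o) = (-10 + o)/(2 + 3*I) = (-10 + o)*((2 - 3*I)/13) = (-10 + o)*(2 - 3*I)/13)
S(-35) + F(34)*y(1/(-17 - 32)) = (-10 - 35)*(2 - 3*I)/13 + 34/(-17 - 32) = (1/13)*(-45)*(2 - 3*I) + 34/(-49) = (-90/13 + 135*I/13) + 34*(-1/49) = (-90/13 + 135*I/13) - 34/49 = -4852/637 + 135*I/13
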